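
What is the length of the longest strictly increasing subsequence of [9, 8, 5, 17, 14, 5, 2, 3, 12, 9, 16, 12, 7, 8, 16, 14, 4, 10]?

5

Let dp[i] be the longest increasing subsequence ending at position i. Then dp = [1, 1, 1, 2, 2, 1, 1, 2, 3, 3, 4, 4, 3, 4, 5, 5, 3, 5].
The maximum is 5; one witness is 2, 3, 9, 12, 16 at positions 7,8,10,12,15.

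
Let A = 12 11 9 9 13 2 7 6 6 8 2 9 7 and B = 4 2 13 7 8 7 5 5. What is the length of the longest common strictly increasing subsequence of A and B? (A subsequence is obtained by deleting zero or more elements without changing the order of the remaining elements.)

3

For each value that appears in both, track the longest common increasing run ending there.
The best achievable length is 3; one witness is 2, 7, 8 (A-positions 6,7,10, B-positions 2,4,5).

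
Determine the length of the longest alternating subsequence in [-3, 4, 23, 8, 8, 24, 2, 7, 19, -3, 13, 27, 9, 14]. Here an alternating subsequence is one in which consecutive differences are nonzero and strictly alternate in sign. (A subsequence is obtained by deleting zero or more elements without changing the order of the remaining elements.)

10

Track the best alternating length ending on an up-step vs a down-step at each position: up/down = 1/1, 2/1, 2/1, 2/3, 2/3, 4/1, 2/5, 6/5, 6/5, 1/7, 8/7, 8/1, 8/9, 10/9.
The maximum over both is 10; one such subsequence is -3, 23, 8, 24, 2, 7, -3, 13, 9, 14.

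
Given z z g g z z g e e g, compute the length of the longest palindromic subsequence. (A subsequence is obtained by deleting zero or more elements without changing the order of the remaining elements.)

One longest palindromic subsequence is ggzzgg (positions 3,4,5,6,7,10); it reads the same forward and backward, and the interval DP gives dp[1][10] = 6.

6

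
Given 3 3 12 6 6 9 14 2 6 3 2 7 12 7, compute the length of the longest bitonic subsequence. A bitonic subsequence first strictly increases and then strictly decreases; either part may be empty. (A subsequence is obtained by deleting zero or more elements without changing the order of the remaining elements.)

Let inc[i] be the LIS ending at i and dec[i] the longest strictly decreasing subsequence starting at i. inc = [1, 1, 2, 2, 2, 3, 4, 1, 2, 2, 1, 3, 4, 3], dec = [2, 2, 5, 3, 3, 4, 4, 1, 3, 2, 1, 1, 2, 1].
max_i inc[i]+dec[i]−1 = 7, with one witness 3, 6, 9, 14, 6, 3, 2.

7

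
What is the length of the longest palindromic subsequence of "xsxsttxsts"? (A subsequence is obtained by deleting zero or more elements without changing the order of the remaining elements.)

6

One longest palindromic subsequence is ssttss (positions 2,4,5,6,8,10); it reads the same forward and backward, and the interval DP gives dp[1][10] = 6.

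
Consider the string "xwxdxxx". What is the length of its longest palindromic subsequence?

5

One longest palindromic subsequence is xxxxx (positions 1,3,5,6,7); it reads the same forward and backward, and the interval DP gives dp[1][7] = 5.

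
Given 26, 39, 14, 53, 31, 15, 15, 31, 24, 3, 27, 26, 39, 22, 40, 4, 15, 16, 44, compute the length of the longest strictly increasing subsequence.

Let dp[i] be the longest increasing subsequence ending at position i. Then dp = [1, 2, 1, 3, 2, 2, 2, 3, 3, 1, 4, 4, 5, 3, 6, 2, 3, 4, 7].
The maximum is 7; one witness is 14, 15, 24, 27, 39, 40, 44 at positions 3,6,9,11,13,15,19.

7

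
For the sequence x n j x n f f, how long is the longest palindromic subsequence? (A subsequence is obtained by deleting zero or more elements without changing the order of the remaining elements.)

3

Using dp[i][j] = 2 + dp[i+1][j−1] if the ends match, else max(dp[i+1][j], dp[i][j−1]):
dp[1][7] = 3. A witness is nxn at positions 2,4,5.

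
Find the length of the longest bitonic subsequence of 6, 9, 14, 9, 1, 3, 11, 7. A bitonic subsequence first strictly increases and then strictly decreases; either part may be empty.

5

One longest bitonic subsequence is 6, 9, 14, 11, 7 (positions 1,2,3,7,8): it rises to 14 then falls. Length 5 is optimal.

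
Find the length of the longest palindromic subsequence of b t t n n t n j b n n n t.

One longest palindromic subsequence is tnnnbnnnt (positions 2,4,5,7,9,10,11,12,13); it reads the same forward and backward, and the interval DP gives dp[1][13] = 9.

9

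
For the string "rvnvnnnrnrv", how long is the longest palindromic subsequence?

One longest palindromic subsequence is vnnnnnv (positions 2,3,5,6,7,9,11); it reads the same forward and backward, and the interval DP gives dp[1][11] = 7.

7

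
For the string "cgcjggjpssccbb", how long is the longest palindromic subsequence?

Using dp[i][j] = 2 + dp[i+1][j−1] if the ends match, else max(dp[i+1][j], dp[i][j−1]):
dp[1][14] = 8. A witness is ccjggjcc at positions 1,3,4,5,6,7,11,12.

8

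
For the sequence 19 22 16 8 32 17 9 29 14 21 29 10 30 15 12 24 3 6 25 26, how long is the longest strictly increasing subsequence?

Let dp[i] be the longest increasing subsequence ending at position i. Then dp = [1, 2, 1, 1, 3, 2, 2, 3, 3, 4, 5, 3, 6, 4, 4, 5, 1, 2, 6, 7].
The maximum is 7; one witness is 8, 9, 14, 21, 24, 25, 26 at positions 4,7,9,10,16,19,20.

7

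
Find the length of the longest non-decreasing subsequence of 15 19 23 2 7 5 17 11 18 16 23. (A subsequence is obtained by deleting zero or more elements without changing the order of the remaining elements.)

Let dp[i] be the longest non-decreasing subsequence ending at position i. Then dp = [1, 2, 3, 1, 2, 2, 3, 3, 4, 4, 5].
The maximum is 5; one witness is 2, 7, 17, 18, 23 at positions 4,5,7,9,11.

5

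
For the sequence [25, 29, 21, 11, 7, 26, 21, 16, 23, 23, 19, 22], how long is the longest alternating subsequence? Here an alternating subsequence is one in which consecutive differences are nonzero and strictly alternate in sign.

A longest alternating subsequence is 25, 29, 21, 26, 21, 23, 19, 22 (positions 1,2,3,6,7,9,11,12); its 7 consecutive differences strictly alternate in sign, and length 8 is optimal.

8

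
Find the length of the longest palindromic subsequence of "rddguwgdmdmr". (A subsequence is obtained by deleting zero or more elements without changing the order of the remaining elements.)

One longest palindromic subsequence is rddgwgddr (positions 1,2,3,4,6,7,8,10,12); it reads the same forward and backward, and the interval DP gives dp[1][12] = 9.

9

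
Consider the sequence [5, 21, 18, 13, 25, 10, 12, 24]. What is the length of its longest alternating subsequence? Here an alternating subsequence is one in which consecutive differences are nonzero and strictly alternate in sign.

6

A longest alternating subsequence is 5, 21, 18, 25, 10, 12 (positions 1,2,3,5,6,7); its 5 consecutive differences strictly alternate in sign, and length 6 is optimal.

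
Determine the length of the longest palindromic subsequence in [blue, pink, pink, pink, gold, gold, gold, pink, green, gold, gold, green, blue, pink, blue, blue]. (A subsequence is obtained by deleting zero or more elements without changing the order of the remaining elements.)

9

Using dp[i][j] = 2 + dp[i+1][j−1] if the ends match, else max(dp[i+1][j], dp[i][j−1]):
dp[1][16] = 9. A witness is blue pink gold gold green gold gold pink blue at positions 1,4,6,7,9,10,11,14,16.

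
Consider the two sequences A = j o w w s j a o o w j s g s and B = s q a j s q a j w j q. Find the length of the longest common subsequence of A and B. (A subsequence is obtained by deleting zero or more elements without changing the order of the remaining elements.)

5

A longest common subsequence is jsjwj (length 5); the LCS DP confirms no longer common subsequence exists.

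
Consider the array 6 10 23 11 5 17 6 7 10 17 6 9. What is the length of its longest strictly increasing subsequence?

5

Scanning left to right, the best length ending at each element is: 6→1, 10→2, 23→3, 11→3, 5→1, 17→4, 6→2, 7→3, 10→4, 17→5, 6→2, 9→4.
So the longest increasing subsequence has length 5, e.g. 5, 6, 7, 10, 17.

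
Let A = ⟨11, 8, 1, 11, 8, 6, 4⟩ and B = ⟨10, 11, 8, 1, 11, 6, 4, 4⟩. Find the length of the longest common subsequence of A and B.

6

A longest common subsequence is 11, 8, 1, 11, 6, 4 (length 6); the LCS DP confirms no longer common subsequence exists.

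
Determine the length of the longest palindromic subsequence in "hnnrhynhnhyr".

One longest palindromic subsequence is ryhnhyr (positions 4,6,8,9,10,11,12); it reads the same forward and backward, and the interval DP gives dp[1][12] = 7.

7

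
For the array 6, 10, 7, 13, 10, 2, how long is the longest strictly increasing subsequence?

3

Let dp[i] be the longest increasing subsequence ending at position i. Then dp = [1, 2, 2, 3, 3, 1].
The maximum is 3; one witness is 6, 10, 13 at positions 1,2,4.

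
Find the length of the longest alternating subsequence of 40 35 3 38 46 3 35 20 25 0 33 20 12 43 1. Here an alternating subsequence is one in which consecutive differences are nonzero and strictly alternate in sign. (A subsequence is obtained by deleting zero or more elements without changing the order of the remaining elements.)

Track the best alternating length ending on an up-step vs a down-step at each position: up/down = 1/1, 1/2, 1/2, 3/2, 3/1, 1/4, 5/4, 5/6, 7/6, 1/8, 9/6, 9/10, 9/10, 11/4, 9/12.
The maximum over both is 12; one such subsequence is 40, 35, 38, 3, 35, 20, 25, 0, 33, 20, 43, 1.

12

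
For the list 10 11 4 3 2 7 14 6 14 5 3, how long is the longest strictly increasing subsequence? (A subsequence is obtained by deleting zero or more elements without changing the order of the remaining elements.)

3

Scanning left to right, the best length ending at each element is: 10→1, 11→2, 4→1, 3→1, 2→1, 7→2, 14→3, 6→2, 14→3, 5→2, 3→2.
So the longest increasing subsequence has length 3, e.g. 10, 11, 14.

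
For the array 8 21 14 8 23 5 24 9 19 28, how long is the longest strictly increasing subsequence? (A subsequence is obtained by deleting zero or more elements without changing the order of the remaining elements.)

5

Let dp[i] be the longest increasing subsequence ending at position i. Then dp = [1, 2, 2, 1, 3, 1, 4, 2, 3, 5].
The maximum is 5; one witness is 8, 21, 23, 24, 28 at positions 1,2,5,7,10.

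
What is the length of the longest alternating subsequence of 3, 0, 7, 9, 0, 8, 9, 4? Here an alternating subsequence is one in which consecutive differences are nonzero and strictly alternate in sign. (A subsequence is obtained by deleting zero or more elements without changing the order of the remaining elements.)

6

Track the best alternating length ending on an up-step vs a down-step at each position: up/down = 1/1, 1/2, 3/1, 3/1, 1/4, 5/4, 5/1, 5/6.
The maximum over both is 6; one such subsequence is 3, 0, 7, 0, 8, 4.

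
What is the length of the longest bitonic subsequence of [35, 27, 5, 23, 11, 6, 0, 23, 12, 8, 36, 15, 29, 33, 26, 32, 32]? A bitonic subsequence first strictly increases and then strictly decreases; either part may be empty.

7

One longest bitonic subsequence is 5, 11, 12, 15, 29, 33, 32 (positions 3,5,9,12,13,14,17): it rises to 33 then falls. Length 7 is optimal.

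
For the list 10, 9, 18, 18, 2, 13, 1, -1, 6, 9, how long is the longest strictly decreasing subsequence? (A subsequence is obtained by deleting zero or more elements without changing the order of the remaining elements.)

One longest decreasing subsequence is 10, 9, 2, 1, -1 (positions 1,2,5,7,8), of length 5; no longer one exists.

5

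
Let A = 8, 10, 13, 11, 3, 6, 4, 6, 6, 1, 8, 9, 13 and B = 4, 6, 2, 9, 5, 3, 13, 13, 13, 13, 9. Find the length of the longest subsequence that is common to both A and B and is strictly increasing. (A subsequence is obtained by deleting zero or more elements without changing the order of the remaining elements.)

4

For each value that appears in both, track the longest common increasing run ending there.
The best achievable length is 4; one witness is 4, 6, 9, 13 (A-positions 7,8,12,13, B-positions 1,2,4,7).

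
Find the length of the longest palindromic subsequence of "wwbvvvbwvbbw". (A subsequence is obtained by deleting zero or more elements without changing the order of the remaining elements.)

9

Using dp[i][j] = 2 + dp[i+1][j−1] if the ends match, else max(dp[i+1][j], dp[i][j−1]):
dp[1][12] = 9. A witness is wwbvvvbww at positions 1,2,3,4,5,6,7,8,12.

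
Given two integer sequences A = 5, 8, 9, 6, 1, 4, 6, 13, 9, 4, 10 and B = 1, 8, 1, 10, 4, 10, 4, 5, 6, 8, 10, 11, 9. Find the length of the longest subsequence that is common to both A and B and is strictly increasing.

4

For each value that appears in both, track the longest common increasing run ending there.
The best achievable length is 4; one witness is 1, 4, 6, 10 (A-positions 5,6,7,11, B-positions 1,5,9,11).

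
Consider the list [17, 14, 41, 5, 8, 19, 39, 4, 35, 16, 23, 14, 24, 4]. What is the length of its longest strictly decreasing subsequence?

6

One longest decreasing subsequence is 41, 39, 35, 16, 14, 4 (positions 3,7,9,10,12,14), of length 6; no longer one exists.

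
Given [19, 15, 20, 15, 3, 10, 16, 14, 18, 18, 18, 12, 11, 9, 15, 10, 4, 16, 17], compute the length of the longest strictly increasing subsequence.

6

One longest increasing subsequence is 3, 10, 14, 15, 16, 17 (positions 5,6,8,15,18,19), of length 6; no longer one exists.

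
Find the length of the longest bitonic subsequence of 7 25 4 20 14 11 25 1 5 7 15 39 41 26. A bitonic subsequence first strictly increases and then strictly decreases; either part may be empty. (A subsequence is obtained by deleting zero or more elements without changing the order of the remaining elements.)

7

One longest bitonic subsequence is 4, 5, 7, 15, 39, 41, 26 (positions 3,9,10,11,12,13,14): it rises to 41 then falls. Length 7 is optimal.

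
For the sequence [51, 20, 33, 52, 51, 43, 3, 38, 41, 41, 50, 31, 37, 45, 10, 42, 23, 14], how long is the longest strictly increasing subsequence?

Scanning left to right, the best length ending at each element is: 51→1, 20→1, 33→2, 52→3, 51→3, 43→3, 3→1, 38→3, 41→4, 41→4, 50→5, 31→2, 37→3, 45→5, 10→2, 42→5, 23→3, 14→3.
So the longest increasing subsequence has length 5, e.g. 20, 33, 38, 41, 50.

5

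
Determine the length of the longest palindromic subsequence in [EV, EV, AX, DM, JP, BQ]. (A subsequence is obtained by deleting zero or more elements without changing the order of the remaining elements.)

Using dp[i][j] = 2 + dp[i+1][j−1] if the ends match, else max(dp[i+1][j], dp[i][j−1]):
dp[1][6] = 2. A witness is EV EV at positions 1,2.

2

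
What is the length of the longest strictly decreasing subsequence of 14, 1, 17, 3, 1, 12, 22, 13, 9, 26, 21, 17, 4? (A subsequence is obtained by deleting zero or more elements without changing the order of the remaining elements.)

Let dp[i] be the longest decreasing subsequence ending at position i. Then dp = [1, 2, 1, 2, 3, 2, 1, 2, 3, 1, 2, 3, 4].
The maximum is 4; one witness is 14, 12, 9, 4 at positions 1,6,9,13.

4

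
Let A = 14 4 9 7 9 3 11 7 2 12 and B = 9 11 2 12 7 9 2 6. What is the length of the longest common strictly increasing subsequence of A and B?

For each value that appears in both, track the longest common increasing run ending there.
The best achievable length is 3; one witness is 9, 11, 12 (A-positions 3,7,10, B-positions 1,2,4).

3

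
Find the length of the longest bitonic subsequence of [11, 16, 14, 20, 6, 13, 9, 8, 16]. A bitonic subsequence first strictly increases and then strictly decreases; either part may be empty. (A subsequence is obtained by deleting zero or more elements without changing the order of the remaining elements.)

6

Let inc[i] be the LIS ending at i and dec[i] the longest strictly decreasing subsequence starting at i. inc = [1, 2, 2, 3, 1, 2, 2, 2, 3], dec = [3, 5, 4, 4, 1, 3, 2, 1, 1].
max_i inc[i]+dec[i]−1 = 6, with one witness 11, 16, 14, 13, 9, 8.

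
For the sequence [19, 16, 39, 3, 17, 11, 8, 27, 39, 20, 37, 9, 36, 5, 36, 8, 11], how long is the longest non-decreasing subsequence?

One longest non-decreasing subsequence is 16, 17, 27, 36, 36 (positions 2,5,8,13,15), of length 5; no longer one exists.

5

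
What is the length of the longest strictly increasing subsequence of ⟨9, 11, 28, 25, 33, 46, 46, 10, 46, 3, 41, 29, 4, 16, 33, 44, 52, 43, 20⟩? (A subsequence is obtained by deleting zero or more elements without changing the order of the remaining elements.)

7

Let dp[i] be the longest increasing subsequence ending at position i. Then dp = [1, 2, 3, 3, 4, 5, 5, 2, 5, 1, 5, 4, 2, 3, 5, 6, 7, 6, 4].
The maximum is 7; one witness is 9, 11, 28, 33, 41, 44, 52 at positions 1,2,3,5,11,16,17.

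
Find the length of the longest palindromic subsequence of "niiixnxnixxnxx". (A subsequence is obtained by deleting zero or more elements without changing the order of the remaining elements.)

One longest palindromic subsequence is xxnxxnxx (positions 5,7,8,10,11,12,13,14); it reads the same forward and backward, and the interval DP gives dp[1][14] = 8.

8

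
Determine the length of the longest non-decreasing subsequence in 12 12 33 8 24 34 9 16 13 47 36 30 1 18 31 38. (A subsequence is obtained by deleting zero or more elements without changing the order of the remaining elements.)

Let dp[i] be the longest non-decreasing subsequence ending at position i. Then dp = [1, 2, 3, 1, 3, 4, 2, 3, 3, 5, 5, 4, 1, 4, 5, 6].
The maximum is 6; one witness is 12, 12, 33, 34, 36, 38 at positions 1,2,3,6,11,16.

6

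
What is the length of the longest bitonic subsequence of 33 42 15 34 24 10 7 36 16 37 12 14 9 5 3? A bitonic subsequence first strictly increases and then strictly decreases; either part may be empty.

Let inc[i] be the LIS ending at i and dec[i] the longest strictly decreasing subsequence starting at i. inc = [1, 2, 1, 2, 2, 1, 1, 3, 2, 4, 2, 3, 2, 1, 1], dec = [7, 8, 5, 7, 6, 4, 3, 6, 5, 5, 4, 4, 3, 2, 1].
max_i inc[i]+dec[i]−1 = 9, with one witness 33, 42, 34, 24, 16, 14, 9, 5, 3.

9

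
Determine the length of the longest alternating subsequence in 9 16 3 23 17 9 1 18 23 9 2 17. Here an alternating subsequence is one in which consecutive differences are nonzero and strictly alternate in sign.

Track the best alternating length ending on an up-step vs a down-step at each position: up/down = 1/1, 2/1, 1/3, 4/1, 4/5, 4/5, 1/5, 6/5, 6/1, 6/7, 6/7, 8/7.
The maximum over both is 8; one such subsequence is 9, 16, 3, 23, 17, 18, 9, 17.

8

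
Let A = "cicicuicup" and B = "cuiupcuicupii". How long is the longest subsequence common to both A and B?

8

Backtracking the LCS table gives one alignment: c (A1,B1) → i (A2,B3) → c (A5,B6) → u (A6,B7) → i (A7,B8) → c (A8,B9) → u (A9,B10) → p (A10,B11).
So the longest common subsequence has length 8.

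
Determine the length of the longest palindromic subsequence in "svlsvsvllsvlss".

10

Using dp[i][j] = 2 + dp[i+1][j−1] if the ends match, else max(dp[i+1][j], dp[i][j−1]):
dp[1][14] = 10. A witness is ssvsllsvss at positions 1,4,5,6,8,9,10,11,13,14.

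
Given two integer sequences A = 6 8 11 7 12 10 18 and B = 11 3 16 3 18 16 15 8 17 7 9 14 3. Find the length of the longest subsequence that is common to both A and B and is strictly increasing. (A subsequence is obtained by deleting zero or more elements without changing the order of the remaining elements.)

For each value that appears in both, track the longest common increasing run ending there.
The best achievable length is 2; one witness is 11, 18 (A-positions 3,7, B-positions 1,5).

2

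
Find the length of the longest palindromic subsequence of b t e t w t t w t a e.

Using dp[i][j] = 2 + dp[i+1][j−1] if the ends match, else max(dp[i+1][j], dp[i][j−1]):
dp[1][11] = 8. A witness is etwttwte at positions 3,4,5,6,7,8,9,11.

8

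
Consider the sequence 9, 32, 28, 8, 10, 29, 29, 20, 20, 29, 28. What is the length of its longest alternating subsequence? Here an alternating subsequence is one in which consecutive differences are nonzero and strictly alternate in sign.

7

A longest alternating subsequence is 9, 32, 28, 29, 20, 29, 28 (positions 1,2,3,6,8,10,11); its 6 consecutive differences strictly alternate in sign, and length 7 is optimal.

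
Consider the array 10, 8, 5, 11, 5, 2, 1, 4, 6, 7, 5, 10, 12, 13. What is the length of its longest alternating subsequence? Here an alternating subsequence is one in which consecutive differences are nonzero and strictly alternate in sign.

Track the best alternating length ending on an up-step vs a down-step at each position: up/down = 1/1, 1/2, 1/2, 3/1, 1/4, 1/4, 1/4, 5/4, 5/4, 5/4, 5/6, 7/4, 7/1, 7/1.
The maximum over both is 7; one such subsequence is 10, 8, 11, 5, 6, 5, 10.

7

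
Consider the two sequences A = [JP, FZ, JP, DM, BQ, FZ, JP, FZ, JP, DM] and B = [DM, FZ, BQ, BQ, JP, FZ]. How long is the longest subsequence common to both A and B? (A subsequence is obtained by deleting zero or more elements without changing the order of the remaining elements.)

4

A longest common subsequence is FZ, BQ, JP, FZ (length 4); the LCS DP confirms no longer common subsequence exists.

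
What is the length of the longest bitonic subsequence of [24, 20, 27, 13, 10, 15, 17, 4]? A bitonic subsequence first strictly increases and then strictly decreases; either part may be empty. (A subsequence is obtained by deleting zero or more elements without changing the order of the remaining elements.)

One longest bitonic subsequence is 24, 20, 13, 10, 4 (positions 1,2,4,5,8): it rises to 24 then falls. Length 5 is optimal.

5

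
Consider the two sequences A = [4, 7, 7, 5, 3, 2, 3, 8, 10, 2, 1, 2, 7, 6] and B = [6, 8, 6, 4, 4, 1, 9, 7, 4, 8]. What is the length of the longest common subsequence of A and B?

A longest common subsequence is 4, 7, 8 (length 3); the LCS DP confirms no longer common subsequence exists.

3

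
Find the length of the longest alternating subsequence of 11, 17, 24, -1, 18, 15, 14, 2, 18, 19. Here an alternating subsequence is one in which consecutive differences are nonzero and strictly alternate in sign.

6

A longest alternating subsequence is 11, 17, -1, 18, 15, 18 (positions 1,2,4,5,6,9); its 5 consecutive differences strictly alternate in sign, and length 6 is optimal.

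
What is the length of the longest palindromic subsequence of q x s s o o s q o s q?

Using dp[i][j] = 2 + dp[i+1][j−1] if the ends match, else max(dp[i+1][j], dp[i][j−1]):
dp[1][11] = 8. A witness is qssoossq at positions 1,3,4,5,6,7,10,11.

8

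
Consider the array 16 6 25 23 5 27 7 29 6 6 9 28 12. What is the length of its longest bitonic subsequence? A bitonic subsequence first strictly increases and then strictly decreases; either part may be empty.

One longest bitonic subsequence is 16, 25, 27, 29, 28, 12 (positions 1,3,6,8,12,13): it rises to 29 then falls. Length 6 is optimal.

6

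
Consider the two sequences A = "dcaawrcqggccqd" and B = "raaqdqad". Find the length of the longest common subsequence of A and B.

A longest common subsequence is aaqqd (length 5); the LCS DP confirms no longer common subsequence exists.

5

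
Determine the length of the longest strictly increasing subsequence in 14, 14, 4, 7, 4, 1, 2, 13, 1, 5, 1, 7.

4

Scanning left to right, the best length ending at each element is: 14→1, 14→1, 4→1, 7→2, 4→1, 1→1, 2→2, 13→3, 1→1, 5→3, 1→1, 7→4.
So the longest increasing subsequence has length 4, e.g. 1, 2, 5, 7.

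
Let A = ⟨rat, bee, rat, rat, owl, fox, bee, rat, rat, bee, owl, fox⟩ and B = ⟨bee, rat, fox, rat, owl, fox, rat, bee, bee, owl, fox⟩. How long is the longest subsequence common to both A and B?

9

Backtracking the LCS table gives one alignment: bee (A2,B1) → rat (A3,B2) → rat (A4,B4) → owl (A5,B5) → fox (A6,B6) → bee (A7,B8) → bee (A10,B9) → owl (A11,B10) → fox (A12,B11).
So the longest common subsequence has length 9.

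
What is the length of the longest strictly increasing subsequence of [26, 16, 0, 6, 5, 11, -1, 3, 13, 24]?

5

Scanning left to right, the best length ending at each element is: 26→1, 16→1, 0→1, 6→2, 5→2, 11→3, -1→1, 3→2, 13→4, 24→5.
So the longest increasing subsequence has length 5, e.g. 0, 6, 11, 13, 24.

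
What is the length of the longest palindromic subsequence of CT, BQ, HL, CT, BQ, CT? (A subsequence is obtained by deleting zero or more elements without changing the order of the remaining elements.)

5

Using dp[i][j] = 2 + dp[i+1][j−1] if the ends match, else max(dp[i+1][j], dp[i][j−1]):
dp[1][6] = 5. A witness is CT BQ CT BQ CT at positions 1,2,4,5,6.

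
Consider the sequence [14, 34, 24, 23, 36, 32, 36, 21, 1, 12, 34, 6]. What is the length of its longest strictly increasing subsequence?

Scanning left to right, the best length ending at each element is: 14→1, 34→2, 24→2, 23→2, 36→3, 32→3, 36→4, 21→2, 1→1, 12→2, 34→4, 6→2.
So the longest increasing subsequence has length 4, e.g. 14, 24, 32, 36.

4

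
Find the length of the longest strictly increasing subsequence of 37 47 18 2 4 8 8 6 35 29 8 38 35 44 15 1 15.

Let dp[i] be the longest increasing subsequence ending at position i. Then dp = [1, 2, 1, 1, 2, 3, 3, 3, 4, 4, 4, 5, 5, 6, 5, 1, 5].
The maximum is 6; one witness is 2, 4, 8, 35, 38, 44 at positions 4,5,6,9,12,14.

6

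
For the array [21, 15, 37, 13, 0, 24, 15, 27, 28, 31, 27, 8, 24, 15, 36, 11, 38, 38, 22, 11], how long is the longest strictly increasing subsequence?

7

Scanning left to right, the best length ending at each element is: 21→1, 15→1, 37→2, 13→1, 0→1, 24→2, 15→2, 27→3, 28→4, 31→5, 27→3, 8→2, 24→3, 15→3, 36→6, 11→3, 38→7, 38→7, 22→4, 11→3.
So the longest increasing subsequence has length 7, e.g. 21, 24, 27, 28, 31, 36, 38.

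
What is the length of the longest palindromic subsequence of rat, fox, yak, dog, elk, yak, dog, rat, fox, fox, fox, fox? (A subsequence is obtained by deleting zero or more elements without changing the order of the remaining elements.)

One longest palindromic subsequence is fox fox fox fox fox (positions 2,9,10,11,12); it reads the same forward and backward, and the interval DP gives dp[1][12] = 5.

5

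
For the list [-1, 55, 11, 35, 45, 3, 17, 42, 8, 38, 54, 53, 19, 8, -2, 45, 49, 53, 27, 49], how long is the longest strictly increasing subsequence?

7

Let dp[i] be the longest increasing subsequence ending at position i. Then dp = [1, 2, 2, 3, 4, 2, 3, 4, 3, 4, 5, 5, 4, 3, 1, 5, 6, 7, 5, 6].
The maximum is 7; one witness is -1, 11, 35, 42, 45, 49, 53 at positions 1,3,4,8,16,17,18.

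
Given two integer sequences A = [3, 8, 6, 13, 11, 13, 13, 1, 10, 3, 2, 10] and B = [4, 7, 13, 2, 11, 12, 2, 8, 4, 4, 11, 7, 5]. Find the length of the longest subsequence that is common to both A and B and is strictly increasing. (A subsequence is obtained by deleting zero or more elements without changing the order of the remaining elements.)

2

For each value that appears in both, track the longest common increasing run ending there.
The best achievable length is 2; one witness is 8, 11 (A-positions 2,5, B-positions 8,11).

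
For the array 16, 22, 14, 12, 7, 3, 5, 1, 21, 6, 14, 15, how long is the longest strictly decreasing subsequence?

Let dp[i] be the longest decreasing subsequence ending at position i. Then dp = [1, 1, 2, 3, 4, 5, 5, 6, 2, 5, 3, 3].
The maximum is 6; one witness is 16, 14, 12, 7, 3, 1 at positions 1,3,4,5,6,8.

6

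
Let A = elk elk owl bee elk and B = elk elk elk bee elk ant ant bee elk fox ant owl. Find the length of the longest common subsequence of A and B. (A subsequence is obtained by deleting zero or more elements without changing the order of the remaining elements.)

Backtracking the LCS table gives one alignment: elk (A1,B3) → elk (A2,B5) → bee (A4,B8) → elk (A5,B9).
So the longest common subsequence has length 4.

4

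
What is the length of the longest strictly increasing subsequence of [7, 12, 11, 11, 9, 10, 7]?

3

One longest increasing subsequence is 7, 9, 10 (positions 1,5,6), of length 3; no longer one exists.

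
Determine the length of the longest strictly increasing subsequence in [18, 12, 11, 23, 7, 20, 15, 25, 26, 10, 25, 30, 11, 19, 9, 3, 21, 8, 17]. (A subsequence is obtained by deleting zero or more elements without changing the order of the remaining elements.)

5

Let dp[i] be the longest increasing subsequence ending at position i. Then dp = [1, 1, 1, 2, 1, 2, 2, 3, 4, 2, 3, 5, 3, 4, 2, 1, 5, 2, 4].
The maximum is 5; one witness is 18, 23, 25, 26, 30 at positions 1,4,8,9,12.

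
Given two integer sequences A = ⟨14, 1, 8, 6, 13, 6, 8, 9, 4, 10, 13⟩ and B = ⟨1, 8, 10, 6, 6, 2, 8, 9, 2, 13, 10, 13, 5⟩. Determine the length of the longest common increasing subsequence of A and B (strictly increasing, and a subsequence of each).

A longest common strictly increasing subsequence is 1, 6, 8, 9, 10, 13 (length 6); it appears in order in both A and B, and no longer such subsequence exists.

6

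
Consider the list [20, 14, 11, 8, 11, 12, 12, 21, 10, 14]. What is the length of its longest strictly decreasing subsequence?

4

Scanning left to right, the best length ending at each element is: 20→1, 14→2, 11→3, 8→4, 11→3, 12→3, 12→3, 21→1, 10→4, 14→2.
So the longest decreasing subsequence has length 4, e.g. 20, 14, 11, 8.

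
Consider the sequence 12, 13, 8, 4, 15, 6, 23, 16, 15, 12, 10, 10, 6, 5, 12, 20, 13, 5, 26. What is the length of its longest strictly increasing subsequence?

6

Let dp[i] be the longest increasing subsequence ending at position i. Then dp = [1, 2, 1, 1, 3, 2, 4, 4, 3, 3, 3, 3, 2, 2, 4, 5, 5, 2, 6].
The maximum is 6; one witness is 12, 13, 15, 16, 20, 26 at positions 1,2,5,8,16,19.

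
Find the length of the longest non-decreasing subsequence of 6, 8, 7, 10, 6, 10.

Scanning left to right, the best length ending at each element is: 6→1, 8→2, 7→2, 10→3, 6→2, 10→4.
So the longest non-decreasing subsequence has length 4, e.g. 6, 8, 10, 10.

4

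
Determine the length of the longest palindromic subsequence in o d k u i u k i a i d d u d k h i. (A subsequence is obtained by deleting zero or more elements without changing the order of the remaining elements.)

7

One longest palindromic subsequence is ikdudki (positions 5,7,11,13,14,15,17); it reads the same forward and backward, and the interval DP gives dp[1][17] = 7.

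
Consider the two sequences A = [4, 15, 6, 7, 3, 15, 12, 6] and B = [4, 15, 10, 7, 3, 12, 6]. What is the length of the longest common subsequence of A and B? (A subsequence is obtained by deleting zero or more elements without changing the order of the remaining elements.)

6

A longest common subsequence is 4, 15, 7, 3, 12, 6 (length 6); the LCS DP confirms no longer common subsequence exists.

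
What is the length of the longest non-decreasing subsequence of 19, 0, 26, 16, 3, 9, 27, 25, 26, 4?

One longest non-decreasing subsequence is 0, 3, 9, 25, 26 (positions 2,5,6,8,9), of length 5; no longer one exists.

5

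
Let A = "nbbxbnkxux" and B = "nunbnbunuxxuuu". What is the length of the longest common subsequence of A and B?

6

Backtracking the LCS table gives one alignment: n (A1,B3) → b (A2,B4) → b (A3,B6) → x (A4,B10) → x (A8,B11) → u (A9,B14).
So the longest common subsequence has length 6.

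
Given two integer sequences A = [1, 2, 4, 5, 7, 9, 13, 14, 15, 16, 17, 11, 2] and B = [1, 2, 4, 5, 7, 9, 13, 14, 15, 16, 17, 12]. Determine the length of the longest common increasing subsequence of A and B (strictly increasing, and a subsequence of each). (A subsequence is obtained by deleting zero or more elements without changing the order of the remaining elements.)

For each value that appears in both, track the longest common increasing run ending there.
The best achievable length is 11; one witness is 1, 2, 4, 5, 7, 9, 13, 14, 15, 16, 17 (A-positions 1,2,3,4,5,6,7,8,9,10,11, B-positions 1,2,3,4,5,6,7,8,9,10,11).

11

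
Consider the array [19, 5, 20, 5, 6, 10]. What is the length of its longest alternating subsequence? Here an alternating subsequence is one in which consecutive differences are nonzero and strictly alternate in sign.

A longest alternating subsequence is 19, 5, 20, 5, 6 (positions 1,2,3,4,5); its 4 consecutive differences strictly alternate in sign, and length 5 is optimal.

5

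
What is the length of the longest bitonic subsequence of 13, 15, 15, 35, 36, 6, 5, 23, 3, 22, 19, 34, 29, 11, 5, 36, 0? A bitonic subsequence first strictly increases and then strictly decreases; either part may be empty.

10

One longest bitonic subsequence is 13, 15, 35, 36, 23, 22, 19, 11, 5, 0 (positions 1,2,4,5,8,10,11,14,15,17): it rises to 36 then falls. Length 10 is optimal.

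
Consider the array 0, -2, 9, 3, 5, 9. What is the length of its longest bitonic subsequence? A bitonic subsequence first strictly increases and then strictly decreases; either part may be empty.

4

One longest bitonic subsequence is 0, 3, 5, 9 (positions 1,4,5,6): it rises to 9 then falls. Length 4 is optimal.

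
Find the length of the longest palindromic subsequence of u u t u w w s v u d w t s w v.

6

One longest palindromic subsequence is tuwwut (positions 3,4,5,6,9,12); it reads the same forward and backward, and the interval DP gives dp[1][15] = 6.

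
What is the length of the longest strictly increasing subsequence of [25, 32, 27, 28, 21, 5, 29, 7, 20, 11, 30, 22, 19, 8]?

5

Let dp[i] be the longest increasing subsequence ending at position i. Then dp = [1, 2, 2, 3, 1, 1, 4, 2, 3, 3, 5, 4, 4, 3].
The maximum is 5; one witness is 25, 27, 28, 29, 30 at positions 1,3,4,7,11.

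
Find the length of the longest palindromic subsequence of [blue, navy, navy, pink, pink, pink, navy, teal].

5

One longest palindromic subsequence is navy pink pink pink navy (positions 3,4,5,6,7); it reads the same forward and backward, and the interval DP gives dp[1][8] = 5.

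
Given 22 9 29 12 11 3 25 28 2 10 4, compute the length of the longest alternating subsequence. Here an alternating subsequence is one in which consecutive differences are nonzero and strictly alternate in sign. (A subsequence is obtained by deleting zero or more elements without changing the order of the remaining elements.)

Track the best alternating length ending on an up-step vs a down-step at each position: up/down = 1/1, 1/2, 3/1, 3/4, 3/4, 1/4, 5/4, 5/4, 1/6, 7/6, 7/8.
The maximum over both is 8; one such subsequence is 22, 9, 29, 12, 25, 2, 10, 4.

8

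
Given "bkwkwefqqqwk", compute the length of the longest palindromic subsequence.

Using dp[i][j] = 2 + dp[i+1][j−1] if the ends match, else max(dp[i+1][j], dp[i][j−1]):
dp[1][12] = 7. A witness is kwqqqwk at positions 2,3,8,9,10,11,12.

7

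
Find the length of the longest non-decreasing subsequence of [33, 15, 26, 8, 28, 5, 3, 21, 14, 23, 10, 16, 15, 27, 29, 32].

6

One longest non-decreasing subsequence is 15, 21, 23, 27, 29, 32 (positions 2,8,10,14,15,16), of length 6; no longer one exists.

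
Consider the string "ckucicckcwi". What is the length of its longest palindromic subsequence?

Using dp[i][j] = 2 + dp[i+1][j−1] if the ends match, else max(dp[i+1][j], dp[i][j−1]):
dp[1][11] = 7. A witness is ckccckc at positions 1,2,4,6,7,8,9.

7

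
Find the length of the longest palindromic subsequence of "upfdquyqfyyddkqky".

One longest palindromic subsequence is yqddqy (positions 7,8,12,13,15,17); it reads the same forward and backward, and the interval DP gives dp[1][17] = 6.

6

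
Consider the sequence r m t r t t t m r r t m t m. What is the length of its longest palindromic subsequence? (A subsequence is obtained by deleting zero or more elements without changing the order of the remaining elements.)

Using dp[i][j] = 2 + dp[i+1][j−1] if the ends match, else max(dp[i+1][j], dp[i][j−1]):
dp[1][14] = 9. A witness is mtrtttrtm at positions 2,3,4,5,6,7,10,13,14.

9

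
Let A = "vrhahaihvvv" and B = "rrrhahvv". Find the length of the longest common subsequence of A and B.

Backtracking the LCS table gives one alignment: r (A2,B3) → h (A5,B4) → a (A6,B5) → h (A8,B6) → v (A10,B7) → v (A11,B8).
So the longest common subsequence has length 6.

6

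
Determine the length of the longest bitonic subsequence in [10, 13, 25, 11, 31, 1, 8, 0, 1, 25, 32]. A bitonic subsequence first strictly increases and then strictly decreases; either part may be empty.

One longest bitonic subsequence is 10, 13, 25, 11, 8, 1 (positions 1,2,3,4,7,9): it rises to 25 then falls. Length 6 is optimal.

6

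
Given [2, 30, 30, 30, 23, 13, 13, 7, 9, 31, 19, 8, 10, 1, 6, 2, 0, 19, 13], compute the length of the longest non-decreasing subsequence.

5

Let dp[i] be the longest non-decreasing subsequence ending at position i. Then dp = [1, 2, 3, 4, 2, 2, 3, 2, 3, 5, 4, 3, 4, 1, 2, 2, 1, 5, 5].
The maximum is 5; one witness is 2, 30, 30, 30, 31 at positions 1,2,3,4,10.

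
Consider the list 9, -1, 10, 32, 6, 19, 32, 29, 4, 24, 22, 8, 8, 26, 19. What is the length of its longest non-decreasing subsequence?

Let dp[i] be the longest non-decreasing subsequence ending at position i. Then dp = [1, 1, 2, 3, 2, 3, 4, 4, 2, 4, 4, 3, 4, 5, 5].
The maximum is 5; one witness is 9, 10, 19, 24, 26 at positions 1,3,6,10,14.

5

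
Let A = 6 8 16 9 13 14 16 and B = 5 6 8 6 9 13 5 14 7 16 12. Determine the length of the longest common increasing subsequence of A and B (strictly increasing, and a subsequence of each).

For each value that appears in both, track the longest common increasing run ending there.
The best achievable length is 6; one witness is 6, 8, 9, 13, 14, 16 (A-positions 1,2,4,5,6,7, B-positions 2,3,5,6,8,10).

6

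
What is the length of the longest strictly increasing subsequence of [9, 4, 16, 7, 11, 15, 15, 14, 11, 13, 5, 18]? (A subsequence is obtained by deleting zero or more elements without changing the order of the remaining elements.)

5

One longest increasing subsequence is 4, 7, 11, 15, 18 (positions 2,4,5,6,12), of length 5; no longer one exists.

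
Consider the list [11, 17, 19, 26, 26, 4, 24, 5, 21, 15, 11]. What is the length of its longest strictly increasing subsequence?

Let dp[i] be the longest increasing subsequence ending at position i. Then dp = [1, 2, 3, 4, 4, 1, 4, 2, 4, 3, 3].
The maximum is 4; one witness is 11, 17, 19, 26 at positions 1,2,3,4.

4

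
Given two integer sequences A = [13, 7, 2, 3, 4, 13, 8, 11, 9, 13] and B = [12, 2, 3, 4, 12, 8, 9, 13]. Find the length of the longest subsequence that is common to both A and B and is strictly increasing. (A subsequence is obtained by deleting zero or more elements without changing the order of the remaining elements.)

6

For each value that appears in both, track the longest common increasing run ending there.
The best achievable length is 6; one witness is 2, 3, 4, 8, 9, 13 (A-positions 3,4,5,7,9,10, B-positions 2,3,4,6,7,8).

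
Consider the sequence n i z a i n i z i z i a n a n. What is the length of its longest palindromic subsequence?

11

One longest palindromic subsequence is nanizizinan (positions 1,4,6,7,8,9,10,11,13,14,15); it reads the same forward and backward, and the interval DP gives dp[1][15] = 11.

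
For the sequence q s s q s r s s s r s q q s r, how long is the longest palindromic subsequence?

11

One longest palindromic subsequence is sqsrsssrsqs (positions 3,4,5,6,7,8,9,10,11,13,14); it reads the same forward and backward, and the interval DP gives dp[1][15] = 11.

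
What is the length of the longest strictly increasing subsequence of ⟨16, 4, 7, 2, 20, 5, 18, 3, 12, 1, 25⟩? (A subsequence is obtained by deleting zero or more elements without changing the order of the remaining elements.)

One longest increasing subsequence is 4, 7, 20, 25 (positions 2,3,5,11), of length 4; no longer one exists.

4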